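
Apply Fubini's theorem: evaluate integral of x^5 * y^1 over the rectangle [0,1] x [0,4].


By Fubini's theorem, the double integral factors as a product of single integrals:
Step 1: integral_0^1 x^5 dx = [x^6/6] from 0 to 1
     = 1^6/6 = 0.166667
Step 2: integral_0^4 y^1 dy = [y^2/2] from 0 to 4
     = 4^2/2 = 8
Step 3: Double integral = 0.166667 * 8 = 1.333333


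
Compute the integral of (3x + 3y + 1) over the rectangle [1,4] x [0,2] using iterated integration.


By Fubini, integrate in x first, then y.
Step 1: Fix y, integrate over x in [1,4]:
  integral(3x + 3y + 1, x=1..4)
  = 3*(4^2 - 1^2)/2 + (3y + 1)*(4 - 1)
  = 22.5 + (3y + 1)*3
  = 22.5 + 9y + 3
  = 25.5 + 9y
Step 2: Integrate over y in [0,2]:
  integral(25.5 + 9y, y=0..2)
  = 25.5*2 + 9*(2^2 - 0^2)/2
  = 51 + 18
  = 69


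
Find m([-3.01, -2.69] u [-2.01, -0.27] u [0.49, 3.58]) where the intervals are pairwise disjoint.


For pairwise disjoint intervals, m(union) = sum of lengths.
= (-2.69 - -3.01) + (-0.27 - -2.01) + (3.58 - 0.49)
= 0.32 + 1.74 + 3.09
= 5.15


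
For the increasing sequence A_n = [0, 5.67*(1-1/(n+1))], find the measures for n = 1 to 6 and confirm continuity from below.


By continuity of measure from below: if A_n increases to A, then m(A_n) -> m(A).
Here A = [0, 5.67], so m(A) = 5.67
Step 1: a_1 = 5.67*(1 - 1/2) = 2.835, m(A_1) = 2.835
Step 2: a_2 = 5.67*(1 - 1/3) = 3.78, m(A_2) = 3.78
Step 3: a_3 = 5.67*(1 - 1/4) = 4.2525, m(A_3) = 4.2525
Step 4: a_4 = 5.67*(1 - 1/5) = 4.536, m(A_4) = 4.536
Step 5: a_5 = 5.67*(1 - 1/6) = 4.725, m(A_5) = 4.725
Step 6: a_6 = 5.67*(1 - 1/7) = 4.86, m(A_6) = 4.86
Limit: m(A_n) -> m([0,5.67]) = 5.67


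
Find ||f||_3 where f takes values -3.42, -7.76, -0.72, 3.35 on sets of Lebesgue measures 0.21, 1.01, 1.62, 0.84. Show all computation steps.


Step 1: Compute |f_i|^3 for each value:
  |-3.42|^3 = 40.001688
  |-7.76|^3 = 467.288576
  |-0.72|^3 = 0.373248
  |3.35|^3 = 37.595375
Step 2: Multiply by measures and sum:
  40.001688 * 0.21 = 8.400354
  467.288576 * 1.01 = 471.961462
  0.373248 * 1.62 = 0.604662
  37.595375 * 0.84 = 31.580115
Sum = 8.400354 + 471.961462 + 0.604662 + 31.580115 = 512.546593
Step 3: Take the p-th root:
||f||_3 = (512.546593)^(1/3) = 8.002846


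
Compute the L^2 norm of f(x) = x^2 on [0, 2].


Step 1: ||f||_2 = (integral_0^2 |x^2|^2 dx)^(1/2)
     = (integral_0^2 x^4 dx)^(1/2)
Step 2: integral_0^2 x^4 dx = [x^5/(5)] from 0 to 2 = 2^5/5
     = 32/5 = 6.4
Step 3: ||f||_2 = (6.4)^(1/2) = 2.529822


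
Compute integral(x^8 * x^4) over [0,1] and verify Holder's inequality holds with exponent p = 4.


Step 1: Exact integral of f*g = integral(x^12, 0, 1) = 1/13
     = 0.076923
Step 2: Holder bound with p=4, q=1.333333:
  ||f||_p = (integral x^32 dx)^(1/4) = (1/33)^(1/4) = 0.417226
  ||g||_q = (integral x^5.333333 dx)^(1/1.333333) = (1/6.333333)^(1/1.333333) = 0.250482
Step 3: Holder bound = ||f||_p * ||g||_q = 0.417226 * 0.250482 = 0.104507
Verification: 0.076923 <= 0.104507 (Holder holds)


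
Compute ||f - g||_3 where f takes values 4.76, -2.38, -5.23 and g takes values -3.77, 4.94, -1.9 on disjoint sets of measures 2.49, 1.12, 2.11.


Step 1: Compute differences f_i - g_i:
  4.76 - -3.77 = 8.53
  -2.38 - 4.94 = -7.32
  -5.23 - -1.9 = -3.33
Step 2: Compute |diff|^3 * measure for each set:
  |8.53|^3 * 2.49 = 620.650477 * 2.49 = 1545.419688
  |-7.32|^3 * 1.12 = 392.223168 * 1.12 = 439.289948
  |-3.33|^3 * 2.11 = 36.926037 * 2.11 = 77.913938
Step 3: Sum = 2062.623574
Step 4: ||f-g||_3 = (2062.623574)^(1/3) = 12.729363


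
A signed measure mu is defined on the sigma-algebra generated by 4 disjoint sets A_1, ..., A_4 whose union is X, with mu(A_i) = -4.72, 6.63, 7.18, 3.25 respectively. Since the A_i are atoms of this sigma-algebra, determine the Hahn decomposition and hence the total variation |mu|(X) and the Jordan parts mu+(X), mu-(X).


Step 1: Every measurable set is a union of atoms (the cells / points), so a Hahn decomposition is
  obtained by grouping atoms by sign: P = union of atoms with mu > 0, N = union of the remaining atoms.
  Atoms in P (indices): 2, 3, 4;  atoms in N (indices): 1
  Positive values: 6.63, 7.18, 3.25
  Negative values: -4.72
Step 2: mu+(X) = mu(P) = sum of positive atom values = 17.06
Step 3: mu-(X) = -mu(N) = sum of |negative atom values| = 4.72
Step 4: |mu|(X) = mu+(X) + mu-(X) = 17.06 + 4.72 = 21.78


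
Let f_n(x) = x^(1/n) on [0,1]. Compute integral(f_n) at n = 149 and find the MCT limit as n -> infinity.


At n = 149: f_149(x) = x^(1/149).
Step 1: integral(x^(1/149), 0, 1) = [x^(1/149+1) / (1/149+1)] from 0 to 1
     = 1 / (1/149 + 1) = 1 / ((149+1)/149) = 149/(149+1)
     = 149/150 = 0.993333
Step 2: As n -> infinity, f_n(x) = x^(1/n) -> 1 for x in (0,1], and f_n is increasing in n.
By MCT, lim_n integral(f_n) = integral(lim_n f_n) = integral(1, 0, 1) = 1.
Step 3: Verify convergence: 149/150 = 0.993333 -> 1


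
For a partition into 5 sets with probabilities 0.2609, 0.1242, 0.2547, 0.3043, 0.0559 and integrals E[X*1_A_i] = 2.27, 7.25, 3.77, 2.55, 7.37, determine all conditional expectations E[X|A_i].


For each cell A_i: E[X|A_i] = E[X*1_A_i] / P(A_i)
Step 1: E[X|A_1] = 2.27 / 0.2609 = 8.700652
Step 2: E[X|A_2] = 7.25 / 0.1242 = 58.373591
Step 3: E[X|A_3] = 3.77 / 0.2547 = 14.801728
Step 4: E[X|A_4] = 2.55 / 0.3043 = 8.379888
Step 5: E[X|A_5] = 7.37 / 0.0559 = 131.842576
Verification: E[X] = sum E[X*1_A_i] = 2.27 + 7.25 + 3.77 + 2.55 + 7.37 = 23.21


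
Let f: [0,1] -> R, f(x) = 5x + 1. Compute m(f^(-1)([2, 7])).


f^(-1)([2, 7]) = {x : 2 <= 5x + 1 <= 7}
Solving: (2 - 1)/5 <= x <= (7 - 1)/5
= [0.2, 1.2]
Intersecting with [0,1]: [0.2, 1]
Measure = 1 - 0.2 = 0.8


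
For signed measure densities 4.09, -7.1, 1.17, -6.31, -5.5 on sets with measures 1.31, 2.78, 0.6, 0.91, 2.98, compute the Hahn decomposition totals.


Step 1: Compute signed measure on each set:
  Set 1: 4.09 * 1.31 = 5.3579
  Set 2: -7.1 * 2.78 = -19.738
  Set 3: 1.17 * 0.6 = 0.702
  Set 4: -6.31 * 0.91 = -5.7421
  Set 5: -5.5 * 2.98 = -16.39
Step 2: Total signed measure = (5.3579) + (-19.738) + (0.702) + (-5.7421) + (-16.39)
     = -35.8102
Step 3: Positive part mu+(X) = sum of positive contributions = 6.0599
Step 4: Negative part mu-(X) = |sum of negative contributions| = 41.8701


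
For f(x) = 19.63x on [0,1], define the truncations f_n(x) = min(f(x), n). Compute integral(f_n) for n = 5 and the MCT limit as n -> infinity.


f(x) = 19.63x on [0,1]; f_n(x) = min(19.63x, n). At n = 5:
Step 1: f(x) reaches 5 at x = 5/19.63 = 0.254712
Step 2: integral(f_5) = integral(19.63x, 0, 0.254712) + integral(5, 0.254712, 1)
       = 19.63*0.254712^2/2 + 5*(1 - 0.254712)
       = 0.63678 + 3.726439
       = 4.36322
Step 3: As n -> infinity, f_n increases to f, so by MCT integral(f_n) -> integral(f) = 19.63/2 = 9.815.
Convergence: integral(f_5) = 4.36322 -> 9.815 as n -> infinity


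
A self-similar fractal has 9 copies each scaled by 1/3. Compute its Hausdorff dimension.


For a self-similar set with N copies scaled by 1/r:
dim_H = log(N)/log(r) = log(9)/log(3)
= 2.197225/1.098612
= 2


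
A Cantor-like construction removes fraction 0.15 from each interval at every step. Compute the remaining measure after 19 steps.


Step 1: At each step, fraction remaining = 1 - 0.15 = 0.85
Step 2: After 19 steps, measure = (0.85)^19
Result = 0.045599


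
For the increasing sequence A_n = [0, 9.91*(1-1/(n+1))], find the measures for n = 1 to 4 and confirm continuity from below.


By continuity of measure from below: if A_n increases to A, then m(A_n) -> m(A).
Here A = [0, 9.91], so m(A) = 9.91
Step 1: a_1 = 9.91*(1 - 1/2) = 4.955, m(A_1) = 4.955
Step 2: a_2 = 9.91*(1 - 1/3) = 6.6067, m(A_2) = 6.6067
Step 3: a_3 = 9.91*(1 - 1/4) = 7.4325, m(A_3) = 7.4325
Step 4: a_4 = 9.91*(1 - 1/5) = 7.928, m(A_4) = 7.928
Limit: m(A_n) -> m([0,9.91]) = 9.91


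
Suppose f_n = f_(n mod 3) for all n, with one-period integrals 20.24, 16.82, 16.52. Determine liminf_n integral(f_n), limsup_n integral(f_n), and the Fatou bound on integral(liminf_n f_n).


The sequence (integral(f_n)) is periodic with period 3, repeating the values 20.24, 16.82, 16.52 indefinitely.
Step 1: For a periodic sequence, every tail (a_m, a_(m+1), ...) contains all 3 period values infinitely often.
Step 2: Hence inf of every tail = min of the period values = min(20.24, 16.82, 16.52) = 16.52.
        liminf_n integral(f_n) = sup over m of (inf of tail from m) = 16.52.
Step 3: Similarly sup of every tail = max of the period values = 20.24.
        limsup_n integral(f_n) = 20.24.
Step 4: Fatou's lemma: integral(liminf_n f_n) <= liminf_n integral(f_n) = 16.52.
        So the integral of the pointwise liminf is at most 16.52.


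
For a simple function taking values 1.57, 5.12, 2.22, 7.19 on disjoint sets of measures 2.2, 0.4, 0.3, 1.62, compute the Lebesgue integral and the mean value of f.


Step 1: Integral = sum(value_i * measure_i)
= 1.57*2.2 + 5.12*0.4 + 2.22*0.3 + 7.19*1.62
= 3.454 + 2.048 + 0.666 + 11.6478
= 17.8158
Step 2: Total measure of domain = 2.2 + 0.4 + 0.3 + 1.62 = 4.52
Step 3: Average value = 17.8158 / 4.52 = 3.941549


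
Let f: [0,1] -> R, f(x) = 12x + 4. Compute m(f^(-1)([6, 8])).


f^(-1)([6, 8]) = {x : 6 <= 12x + 4 <= 8}
Solving: (6 - 4)/12 <= x <= (8 - 4)/12
= [0.166667, 0.333333]
Intersecting with [0,1]: [0.166667, 0.333333]
Measure = 0.333333 - 0.166667 = 0.166667


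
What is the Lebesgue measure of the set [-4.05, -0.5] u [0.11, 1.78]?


For pairwise disjoint intervals, m(union) = sum of lengths.
= (-0.5 - -4.05) + (1.78 - 0.11)
= 3.55 + 1.67
= 5.22


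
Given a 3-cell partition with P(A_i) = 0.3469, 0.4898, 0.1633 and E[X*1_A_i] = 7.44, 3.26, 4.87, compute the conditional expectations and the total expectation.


For each cell A_i: E[X|A_i] = E[X*1_A_i] / P(A_i)
Step 1: E[X|A_1] = 7.44 / 0.3469 = 21.447103
Step 2: E[X|A_2] = 3.26 / 0.4898 = 6.655778
Step 3: E[X|A_3] = 4.87 / 0.1633 = 29.822413
Verification: E[X] = sum E[X*1_A_i] = 7.44 + 3.26 + 4.87 = 15.57


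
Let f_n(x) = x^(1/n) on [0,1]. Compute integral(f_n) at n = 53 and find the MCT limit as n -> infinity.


At n = 53: f_53(x) = x^(1/53).
Step 1: integral(x^(1/53), 0, 1) = [x^(1/53+1) / (1/53+1)] from 0 to 1
     = 1 / (1/53 + 1) = 1 / ((53+1)/53) = 53/(53+1)
     = 53/54 = 0.981481
Step 2: As n -> infinity, f_n(x) = x^(1/n) -> 1 for x in (0,1], and f_n is increasing in n.
By MCT, lim_n integral(f_n) = integral(lim_n f_n) = integral(1, 0, 1) = 1.
Step 3: Verify convergence: 53/54 = 0.981481 -> 1


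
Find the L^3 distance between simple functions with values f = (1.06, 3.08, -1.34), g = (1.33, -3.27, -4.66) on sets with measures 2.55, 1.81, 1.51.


Step 1: Compute differences f_i - g_i:
  1.06 - 1.33 = -0.27
  3.08 - -3.27 = 6.35
  -1.34 - -4.66 = 3.32
Step 2: Compute |diff|^3 * measure for each set:
  |-0.27|^3 * 2.55 = 0.019683 * 2.55 = 0.050192
  |6.35|^3 * 1.81 = 256.047875 * 1.81 = 463.446654
  |3.32|^3 * 1.51 = 36.594368 * 1.51 = 55.257496
Step 3: Sum = 518.754341
Step 4: ||f-g||_3 = (518.754341)^(1/3) = 8.035025


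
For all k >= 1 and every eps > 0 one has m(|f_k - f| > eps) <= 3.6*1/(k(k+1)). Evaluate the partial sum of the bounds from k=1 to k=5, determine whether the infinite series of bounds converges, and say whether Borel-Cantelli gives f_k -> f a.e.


Step 1: List the terms 3.6*1/(k(k+1)) for k = 1 to 5:
  k=1: 1.8
  k=2: 0.6
  k=3: 0.3
  k=4: 0.18
  k=5: 0.12
Step 2: Partial sum = 1.8 + 0.6 + 0.3 + 0.18 + 0.12
     = 3
Step 3: The full series sum_(k>=1) 3.6*1/(k(k+1)) converges (telescoping series sum 1/(k(k+1)) = 1; a constant multiple of a convergent series converges).
Step 4: Fix eps > 0. Since sum_k m(|f_k - f| > eps) < infinity, the Borel-Cantelli lemma gives
        m(limsup_k {|f_k - f| > eps}) = 0, i.e. for a.e. x, |f_k(x) - f(x)| <= eps for all large k.
        Applying this with eps = 1/j for j = 1, 2, ... and intersecting the countably many full-measure sets,
        for a.e. x we get limsup_k |f_k(x) - f(x)| <= 1/j for every j, hence f_k -> f almost everywhere.
Conclusion: series converges; Borel-Cantelli yields f_k -> f a.e.


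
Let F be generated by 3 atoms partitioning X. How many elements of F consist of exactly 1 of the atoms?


Each element of F is a union of some subset of the 3 atoms.
Elements that are unions of exactly 1 atoms correspond to 1-element subsets of the 3 atoms.
Count = C(3, 1) = 3! / (1! * 2!) = 3.


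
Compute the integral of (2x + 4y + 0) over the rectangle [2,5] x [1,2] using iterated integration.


By Fubini, integrate in x first, then y.
Step 1: Fix y, integrate over x in [2,5]:
  integral(2x + 4y + 0, x=2..5)
  = 2*(5^2 - 2^2)/2 + (4y + 0)*(5 - 2)
  = 21 + (4y + 0)*3
  = 21 + 12y + 0
  = 21 + 12y
Step 2: Integrate over y in [1,2]:
  integral(21 + 12y, y=1..2)
  = 21*1 + 12*(2^2 - 1^2)/2
  = 21 + 18
  = 39


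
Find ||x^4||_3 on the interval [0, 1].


Step 1: ||f||_3 = (integral_0^1 |x^4|^3 dx)^(1/3)
     = (integral_0^1 x^12 dx)^(1/3)
Step 2: integral_0^1 x^12 dx = [x^13/(13)] from 0 to 1 = 1^13/13
     = 1/13 = 0.076923
Step 3: ||f||_3 = (0.076923)^(1/3) = 0.42529


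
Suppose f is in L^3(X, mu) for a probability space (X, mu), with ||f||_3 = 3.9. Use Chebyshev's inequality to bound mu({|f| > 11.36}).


Chebyshev/Markov inequality: mu(|f| > eps) <= (||f||_p / eps)^p
Step 1: ||f||_3 / eps = 3.9 / 11.36 = 0.34331
Step 2: Raise to power p = 3:
  (0.34331)^3 = 0.040463
Step 3: Therefore mu(|f| > 11.36) <= 0.040463


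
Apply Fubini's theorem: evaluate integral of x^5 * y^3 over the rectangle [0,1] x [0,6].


By Fubini's theorem, the double integral factors as a product of single integrals:
Step 1: integral_0^1 x^5 dx = [x^6/6] from 0 to 1
     = 1^6/6 = 0.166667
Step 2: integral_0^6 y^3 dy = [y^4/4] from 0 to 6
     = 6^4/4 = 324
Step 3: Double integral = 0.166667 * 324 = 54


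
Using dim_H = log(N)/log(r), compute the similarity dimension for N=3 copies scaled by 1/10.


For a self-similar set with N copies scaled by 1/r:
dim_H = log(N)/log(r) = log(3)/log(10)
= 1.098612/2.302585
= 0.477121


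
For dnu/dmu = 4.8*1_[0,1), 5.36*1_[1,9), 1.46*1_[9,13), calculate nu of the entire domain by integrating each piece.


Integrate each piece of the Radon-Nikodym derivative:
Step 1: integral_0^1 4.8 dx = 4.8*(1-0) = 4.8*1 = 4.8
Step 2: integral_1^9 5.36 dx = 5.36*(9-1) = 5.36*8 = 42.88
Step 3: integral_9^13 1.46 dx = 1.46*(13-9) = 1.46*4 = 5.84
Total: 4.8 + 42.88 + 5.84 = 53.52


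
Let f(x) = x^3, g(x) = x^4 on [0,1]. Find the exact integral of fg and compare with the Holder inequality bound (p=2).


Step 1: Exact integral of f*g = integral(x^7, 0, 1) = 1/8
     = 0.125
Step 2: Holder bound with p=2, q=2:
  ||f||_p = (integral x^6 dx)^(1/2) = (1/7)^(1/2) = 0.377964
  ||g||_q = (integral x^8 dx)^(1/2) = (1/9)^(1/2) = 0.333333
Step 3: Holder bound = ||f||_p * ||g||_q = 0.377964 * 0.333333 = 0.125988
Verification: 0.125 <= 0.125988 (Holder holds)


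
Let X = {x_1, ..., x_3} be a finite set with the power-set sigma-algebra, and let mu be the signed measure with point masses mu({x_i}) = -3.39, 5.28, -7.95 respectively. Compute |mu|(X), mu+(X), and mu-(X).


Step 1: Every measurable set is a union of atoms (the cells / points), so a Hahn decomposition is
  obtained by grouping atoms by sign: P = union of atoms with mu > 0, N = union of the remaining atoms.
  Atoms in P (indices): 2;  atoms in N (indices): 1, 3
  Positive values: 5.28
  Negative values: -3.39, -7.95
Step 2: mu+(X) = mu(P) = sum of positive atom values = 5.28
Step 3: mu-(X) = -mu(N) = sum of |negative atom values| = 11.34
Step 4: |mu|(X) = mu+(X) + mu-(X) = 5.28 + 11.34 = 16.62


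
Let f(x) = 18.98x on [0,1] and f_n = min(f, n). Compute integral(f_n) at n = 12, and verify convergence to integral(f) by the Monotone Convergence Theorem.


f(x) = 18.98x on [0,1]; f_n(x) = min(18.98x, n). At n = 12:
Step 1: f(x) reaches 12 at x = 12/18.98 = 0.632244
Step 2: integral(f_12) = integral(18.98x, 0, 0.632244) + integral(12, 0.632244, 1)
       = 18.98*0.632244^2/2 + 12*(1 - 0.632244)
       = 3.793467 + 4.413066
       = 8.206533
Step 3: As n -> infinity, f_n increases to f, so by MCT integral(f_n) -> integral(f) = 18.98/2 = 9.49.
Convergence: integral(f_12) = 8.206533 -> 9.49 as n -> infinity


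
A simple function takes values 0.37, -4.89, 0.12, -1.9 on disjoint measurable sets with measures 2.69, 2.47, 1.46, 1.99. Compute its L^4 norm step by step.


Step 1: Compute |f_i|^4 for each value:
  |0.37|^4 = 0.018742
  |-4.89|^4 = 571.788526
  |0.12|^4 = 2.073600e-04
  |-1.9|^4 = 13.0321
Step 2: Multiply by measures and sum:
  0.018742 * 2.69 = 0.050415
  571.788526 * 2.47 = 1412.31766
  2.073600e-04 * 1.46 = 3.027456e-04
  13.0321 * 1.99 = 25.933879
Sum = 0.050415 + 1412.31766 + 3.027456e-04 + 25.933879 = 1438.302257
Step 3: Take the p-th root:
||f||_4 = (1438.302257)^(1/4) = 6.158324


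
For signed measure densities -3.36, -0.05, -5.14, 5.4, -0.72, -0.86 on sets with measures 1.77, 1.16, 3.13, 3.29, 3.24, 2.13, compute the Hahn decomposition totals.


Step 1: Compute signed measure on each set:
  Set 1: -3.36 * 1.77 = -5.9472
  Set 2: -0.05 * 1.16 = -0.058
  Set 3: -5.14 * 3.13 = -16.0882
  Set 4: 5.4 * 3.29 = 17.766
  Set 5: -0.72 * 3.24 = -2.3328
  Set 6: -0.86 * 2.13 = -1.8318
Step 2: Total signed measure = (-5.9472) + (-0.058) + (-16.0882) + (17.766) + (-2.3328) + (-1.8318)
     = -8.492
Step 3: Positive part mu+(X) = sum of positive contributions = 17.766
Step 4: Negative part mu-(X) = |sum of negative contributions| = 26.258


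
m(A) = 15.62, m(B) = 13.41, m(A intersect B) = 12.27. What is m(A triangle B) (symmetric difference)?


m(A Delta B) = m(A) + m(B) - 2*m(A n B)
= 15.62 + 13.41 - 2*12.27
= 15.62 + 13.41 - 24.54
= 4.49


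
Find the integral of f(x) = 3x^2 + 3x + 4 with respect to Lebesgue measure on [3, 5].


The Lebesgue integral of a Riemann-integrable function agrees with the Riemann integral.
Antiderivative F(x) = (3/3)x^3 + (3/2)x^2 + 4x
F(5) = (3/3)*5^3 + (3/2)*5^2 + 4*5
     = (3/3)*125 + (3/2)*25 + 4*5
     = 125 + 37.5 + 20
     = 182.5
F(3) = 52.5
Integral = F(5) - F(3) = 182.5 - 52.5 = 130


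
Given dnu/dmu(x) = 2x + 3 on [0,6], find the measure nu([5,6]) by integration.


nu(A) = integral_A (dnu/dmu) dmu = integral_5^6 (2x + 3) dx
Step 1: Antiderivative F(x) = (2/2)x^2 + 3x
Step 2: F(6) = (2/2)*6^2 + 3*6 = 36 + 18 = 54
Step 3: F(5) = (2/2)*5^2 + 3*5 = 25 + 15 = 40
Step 4: nu([5,6]) = F(6) - F(5) = 54 - 40 = 14


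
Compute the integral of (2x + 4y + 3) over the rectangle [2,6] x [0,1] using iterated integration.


By Fubini, integrate in x first, then y.
Step 1: Fix y, integrate over x in [2,6]:
  integral(2x + 4y + 3, x=2..6)
  = 2*(6^2 - 2^2)/2 + (4y + 3)*(6 - 2)
  = 32 + (4y + 3)*4
  = 32 + 16y + 12
  = 44 + 16y
Step 2: Integrate over y in [0,1]:
  integral(44 + 16y, y=0..1)
  = 44*1 + 16*(1^2 - 0^2)/2
  = 44 + 8
  = 52


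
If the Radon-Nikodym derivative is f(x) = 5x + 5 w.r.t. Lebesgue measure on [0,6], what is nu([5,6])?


nu(A) = integral_A (dnu/dmu) dmu = integral_5^6 (5x + 5) dx
Step 1: Antiderivative F(x) = (5/2)x^2 + 5x
Step 2: F(6) = (5/2)*6^2 + 5*6 = 90 + 30 = 120
Step 3: F(5) = (5/2)*5^2 + 5*5 = 62.5 + 25 = 87.5
Step 4: nu([5,6]) = F(6) - F(5) = 120 - 87.5 = 32.5


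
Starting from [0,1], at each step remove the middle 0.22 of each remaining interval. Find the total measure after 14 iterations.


Step 1: At each step, fraction remaining = 1 - 0.22 = 0.78
Step 2: After 14 steps, measure = (0.78)^14
Result = 0.030855


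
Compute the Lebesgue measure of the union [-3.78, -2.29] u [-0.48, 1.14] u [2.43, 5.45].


For pairwise disjoint intervals, m(union) = sum of lengths.
= (-2.29 - -3.78) + (1.14 - -0.48) + (5.45 - 2.43)
= 1.49 + 1.62 + 3.02
= 6.13


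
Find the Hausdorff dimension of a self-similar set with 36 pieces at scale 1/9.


For a self-similar set with N copies scaled by 1/r:
dim_H = log(N)/log(r) = log(36)/log(9)
= 3.583519/2.197225
= 1.63093


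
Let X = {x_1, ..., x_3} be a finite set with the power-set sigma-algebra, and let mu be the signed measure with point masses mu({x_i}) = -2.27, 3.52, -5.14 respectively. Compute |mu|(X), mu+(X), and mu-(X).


Step 1: Every measurable set is a union of atoms (the cells / points), so a Hahn decomposition is
  obtained by grouping atoms by sign: P = union of atoms with mu > 0, N = union of the remaining atoms.
  Atoms in P (indices): 2;  atoms in N (indices): 1, 3
  Positive values: 3.52
  Negative values: -2.27, -5.14
Step 2: mu+(X) = mu(P) = sum of positive atom values = 3.52
Step 3: mu-(X) = -mu(N) = sum of |negative atom values| = 7.41
Step 4: |mu|(X) = mu+(X) + mu-(X) = 3.52 + 7.41 = 10.93


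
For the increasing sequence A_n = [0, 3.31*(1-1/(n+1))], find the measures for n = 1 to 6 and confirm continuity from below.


By continuity of measure from below: if A_n increases to A, then m(A_n) -> m(A).
Here A = [0, 3.31], so m(A) = 3.31
Step 1: a_1 = 3.31*(1 - 1/2) = 1.655, m(A_1) = 1.655
Step 2: a_2 = 3.31*(1 - 1/3) = 2.2067, m(A_2) = 2.2067
Step 3: a_3 = 3.31*(1 - 1/4) = 2.4825, m(A_3) = 2.4825
Step 4: a_4 = 3.31*(1 - 1/5) = 2.648, m(A_4) = 2.648
Step 5: a_5 = 3.31*(1 - 1/6) = 2.7583, m(A_5) = 2.7583
Step 6: a_6 = 3.31*(1 - 1/7) = 2.8371, m(A_6) = 2.8371
Limit: m(A_n) -> m([0,3.31]) = 3.31


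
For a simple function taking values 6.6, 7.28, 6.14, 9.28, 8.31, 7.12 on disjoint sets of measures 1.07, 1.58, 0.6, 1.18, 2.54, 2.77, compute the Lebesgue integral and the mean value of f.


Step 1: Integral = sum(value_i * measure_i)
= 6.6*1.07 + 7.28*1.58 + 6.14*0.6 + 9.28*1.18 + 8.31*2.54 + 7.12*2.77
= 7.062 + 11.5024 + 3.684 + 10.9504 + 21.1074 + 19.7224
= 74.0286
Step 2: Total measure of domain = 1.07 + 1.58 + 0.6 + 1.18 + 2.54 + 2.77 = 9.74
Step 3: Average value = 74.0286 / 9.74 = 7.600472


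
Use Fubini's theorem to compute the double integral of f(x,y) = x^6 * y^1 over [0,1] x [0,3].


By Fubini's theorem, the double integral factors as a product of single integrals:
Step 1: integral_0^1 x^6 dx = [x^7/7] from 0 to 1
     = 1^7/7 = 0.142857
Step 2: integral_0^3 y^1 dy = [y^2/2] from 0 to 3
     = 3^2/2 = 4.5
Step 3: Double integral = 0.142857 * 4.5 = 0.642857


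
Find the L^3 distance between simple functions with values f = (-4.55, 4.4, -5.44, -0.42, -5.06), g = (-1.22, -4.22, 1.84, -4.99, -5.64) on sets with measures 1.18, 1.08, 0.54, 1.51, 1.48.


Step 1: Compute differences f_i - g_i:
  -4.55 - -1.22 = -3.33
  4.4 - -4.22 = 8.62
  -5.44 - 1.84 = -7.28
  -0.42 - -4.99 = 4.57
  -5.06 - -5.64 = 0.58
Step 2: Compute |diff|^3 * measure for each set:
  |-3.33|^3 * 1.18 = 36.926037 * 1.18 = 43.572724
  |8.62|^3 * 1.08 = 640.503928 * 1.08 = 691.744242
  |-7.28|^3 * 0.54 = 385.828352 * 0.54 = 208.34731
  |4.57|^3 * 1.51 = 95.443993 * 1.51 = 144.120429
  |0.58|^3 * 1.48 = 0.195112 * 1.48 = 0.288766
Step 3: Sum = 1088.073471
Step 4: ||f-g||_3 = (1088.073471)^(1/3) = 10.285358


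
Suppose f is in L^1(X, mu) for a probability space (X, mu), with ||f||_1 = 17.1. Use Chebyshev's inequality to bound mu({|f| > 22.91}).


Chebyshev/Markov inequality: mu(|f| > eps) <= (||f||_p / eps)^p
Step 1: ||f||_1 / eps = 17.1 / 22.91 = 0.746399
Step 2: Raise to power p = 1:
  (0.746399)^1 = 0.746399
Step 3: Therefore mu(|f| > 22.91) <= 0.746399


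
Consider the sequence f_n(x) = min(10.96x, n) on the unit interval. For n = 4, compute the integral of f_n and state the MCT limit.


f(x) = 10.96x on [0,1]; f_n(x) = min(10.96x, n). At n = 4:
Step 1: f(x) reaches 4 at x = 4/10.96 = 0.364964
Step 2: integral(f_4) = integral(10.96x, 0, 0.364964) + integral(4, 0.364964, 1)
       = 10.96*0.364964^2/2 + 4*(1 - 0.364964)
       = 0.729927 + 2.540146
       = 3.270073
Step 3: As n -> infinity, f_n increases to f, so by MCT integral(f_n) -> integral(f) = 10.96/2 = 5.48.
Convergence: integral(f_4) = 3.270073 -> 5.48 as n -> infinity


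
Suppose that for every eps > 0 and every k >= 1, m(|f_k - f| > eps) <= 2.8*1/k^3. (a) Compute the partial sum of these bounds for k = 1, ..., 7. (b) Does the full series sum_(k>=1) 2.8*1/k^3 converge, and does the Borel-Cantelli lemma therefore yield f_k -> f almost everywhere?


Step 1: List the terms 2.8*1/k^3 for k = 1 to 7:
  k=1: 2.8
  k=2: 0.35
  k=3: 0.103704
  k=4: 0.04375
  k=5: 0.0224
  k=6: 0.012963
  k=7: 0.008163
Step 2: Partial sum = 2.8 + 0.35 + 0.103704 + 0.04375 + 0.0224 + 0.012963 + 0.008163
     = 3.34098
Step 3: The full series sum_(k>=1) 2.8*1/k^3 converges (p-series with p = 3 > 1; a constant multiple of a convergent series converges).
Step 4: Fix eps > 0. Since sum_k m(|f_k - f| > eps) < infinity, the Borel-Cantelli lemma gives
        m(limsup_k {|f_k - f| > eps}) = 0, i.e. for a.e. x, |f_k(x) - f(x)| <= eps for all large k.
        Applying this with eps = 1/j for j = 1, 2, ... and intersecting the countably many full-measure sets,
        for a.e. x we get limsup_k |f_k(x) - f(x)| <= 1/j for every j, hence f_k -> f almost everywhere.
Conclusion: series converges; Borel-Cantelli yields f_k -> f a.e.


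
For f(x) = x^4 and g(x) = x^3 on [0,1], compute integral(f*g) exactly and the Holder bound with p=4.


Step 1: Exact integral of f*g = integral(x^7, 0, 1) = 1/8
     = 0.125
Step 2: Holder bound with p=4, q=1.333333:
  ||f||_p = (integral x^16 dx)^(1/4) = (1/17)^(1/4) = 0.492479
  ||g||_q = (integral x^4 dx)^(1/1.333333) = (1/5)^(1/1.333333) = 0.29907
Step 3: Holder bound = ||f||_p * ||g||_q = 0.492479 * 0.29907 = 0.147286
Verification: 0.125 <= 0.147286 (Holder holds)


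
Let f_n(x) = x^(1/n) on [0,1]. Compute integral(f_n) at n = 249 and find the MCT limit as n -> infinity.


At n = 249: f_249(x) = x^(1/249).
Step 1: integral(x^(1/249), 0, 1) = [x^(1/249+1) / (1/249+1)] from 0 to 1
     = 1 / (1/249 + 1) = 1 / ((249+1)/249) = 249/(249+1)
     = 249/250 = 0.996
Step 2: As n -> infinity, f_n(x) = x^(1/n) -> 1 for x in (0,1], and f_n is increasing in n.
By MCT, lim_n integral(f_n) = integral(lim_n f_n) = integral(1, 0, 1) = 1.
Step 3: Verify convergence: 249/250 = 0.996 -> 1


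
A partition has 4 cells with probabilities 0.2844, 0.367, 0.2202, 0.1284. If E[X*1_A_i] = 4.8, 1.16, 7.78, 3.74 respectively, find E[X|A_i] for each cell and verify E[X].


For each cell A_i: E[X|A_i] = E[X*1_A_i] / P(A_i)
Step 1: E[X|A_1] = 4.8 / 0.2844 = 16.877637
Step 2: E[X|A_2] = 1.16 / 0.367 = 3.160763
Step 3: E[X|A_3] = 7.78 / 0.2202 = 35.331517
Step 4: E[X|A_4] = 3.74 / 0.1284 = 29.127726
Verification: E[X] = sum E[X*1_A_i] = 4.8 + 1.16 + 7.78 + 3.74 = 17.48


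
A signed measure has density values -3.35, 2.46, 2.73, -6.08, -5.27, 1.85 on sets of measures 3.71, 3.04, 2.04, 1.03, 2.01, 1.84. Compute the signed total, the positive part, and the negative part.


Step 1: Compute signed measure on each set:
  Set 1: -3.35 * 3.71 = -12.4285
  Set 2: 2.46 * 3.04 = 7.4784
  Set 3: 2.73 * 2.04 = 5.5692
  Set 4: -6.08 * 1.03 = -6.2624
  Set 5: -5.27 * 2.01 = -10.5927
  Set 6: 1.85 * 1.84 = 3.404
Step 2: Total signed measure = (-12.4285) + (7.4784) + (5.5692) + (-6.2624) + (-10.5927) + (3.404)
     = -12.832
Step 3: Positive part mu+(X) = sum of positive contributions = 16.4516
Step 4: Negative part mu-(X) = |sum of negative contributions| = 29.2836


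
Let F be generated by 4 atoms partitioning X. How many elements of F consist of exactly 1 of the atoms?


Each element of F is a union of some subset of the 4 atoms.
Elements that are unions of exactly 1 atoms correspond to 1-element subsets of the 4 atoms.
Count = C(4, 1) = 4! / (1! * 3!) = 4.


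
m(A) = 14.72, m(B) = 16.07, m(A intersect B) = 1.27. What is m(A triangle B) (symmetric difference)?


m(A Delta B) = m(A) + m(B) - 2*m(A n B)
= 14.72 + 16.07 - 2*1.27
= 14.72 + 16.07 - 2.54
= 28.25


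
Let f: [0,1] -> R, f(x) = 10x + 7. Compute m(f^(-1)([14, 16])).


f^(-1)([14, 16]) = {x : 14 <= 10x + 7 <= 16}
Solving: (14 - 7)/10 <= x <= (16 - 7)/10
= [0.7, 0.9]
Intersecting with [0,1]: [0.7, 0.9]
Measure = 0.9 - 0.7 = 0.2


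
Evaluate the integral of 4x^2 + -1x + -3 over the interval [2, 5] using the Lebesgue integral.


The Lebesgue integral of a Riemann-integrable function agrees with the Riemann integral.
Antiderivative F(x) = (4/3)x^3 + (-1/2)x^2 + -3x
F(5) = (4/3)*5^3 + (-1/2)*5^2 + -3*5
     = (4/3)*125 + (-1/2)*25 + -3*5
     = 166.666667 + -12.5 + -15
     = 139.166667
F(2) = 2.666667
Integral = F(5) - F(2) = 139.166667 - 2.666667 = 136.5


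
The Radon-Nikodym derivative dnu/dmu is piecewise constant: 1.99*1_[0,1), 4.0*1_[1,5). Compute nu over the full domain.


Integrate each piece of the Radon-Nikodym derivative:
Step 1: integral_0^1 1.99 dx = 1.99*(1-0) = 1.99*1 = 1.99
Step 2: integral_1^5 4.0 dx = 4.0*(5-1) = 4.0*4 = 16
Total: 1.99 + 16 = 17.99


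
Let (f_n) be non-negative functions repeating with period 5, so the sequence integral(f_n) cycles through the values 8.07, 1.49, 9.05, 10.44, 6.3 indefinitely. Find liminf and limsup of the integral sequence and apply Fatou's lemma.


The sequence (integral(f_n)) is periodic with period 5, repeating the values 8.07, 1.49, 9.05, 10.44, 6.3 indefinitely.
Step 1: For a periodic sequence, every tail (a_m, a_(m+1), ...) contains all 5 period values infinitely often.
Step 2: Hence inf of every tail = min of the period values = min(8.07, 1.49, 9.05, 10.44, 6.3) = 1.49.
        liminf_n integral(f_n) = sup over m of (inf of tail from m) = 1.49.
Step 3: Similarly sup of every tail = max of the period values = 10.44.
        limsup_n integral(f_n) = 10.44.
Step 4: Fatou's lemma: integral(liminf_n f_n) <= liminf_n integral(f_n) = 1.49.
        So the integral of the pointwise liminf is at most 1.49.


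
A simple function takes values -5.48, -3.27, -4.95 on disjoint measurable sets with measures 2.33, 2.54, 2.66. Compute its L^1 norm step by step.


Step 1: Compute |f_i|^1 for each value:
  |-5.48|^1 = 5.48
  |-3.27|^1 = 3.27
  |-4.95|^1 = 4.95
Step 2: Multiply by measures and sum:
  5.48 * 2.33 = 12.7684
  3.27 * 2.54 = 8.3058
  4.95 * 2.66 = 13.167
Sum = 12.7684 + 8.3058 + 13.167 = 34.2412
Step 3: Take the p-th root:
||f||_1 = (34.2412)^(1/1) = 34.2412


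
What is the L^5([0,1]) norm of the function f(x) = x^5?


Step 1: ||f||_5 = (integral_0^1 |x^5|^5 dx)^(1/5)
     = (integral_0^1 x^25 dx)^(1/5)
Step 2: integral_0^1 x^25 dx = [x^26/(26)] from 0 to 1 = 1^26/26
     = 1/26 = 0.038462
Step 3: ||f||_5 = (0.038462)^(1/5) = 0.521201


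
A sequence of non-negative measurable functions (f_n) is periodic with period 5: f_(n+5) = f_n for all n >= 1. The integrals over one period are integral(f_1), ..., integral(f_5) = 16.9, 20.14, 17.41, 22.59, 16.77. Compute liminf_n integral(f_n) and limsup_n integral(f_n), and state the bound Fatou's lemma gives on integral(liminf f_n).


The sequence (integral(f_n)) is periodic with period 5, repeating the values 16.9, 20.14, 17.41, 22.59, 16.77 indefinitely.
Step 1: For a periodic sequence, every tail (a_m, a_(m+1), ...) contains all 5 period values infinitely often.
Step 2: Hence inf of every tail = min of the period values = min(16.9, 20.14, 17.41, 22.59, 16.77) = 16.77.
        liminf_n integral(f_n) = sup over m of (inf of tail from m) = 16.77.
Step 3: Similarly sup of every tail = max of the period values = 22.59.
        limsup_n integral(f_n) = 22.59.
Step 4: Fatou's lemma: integral(liminf_n f_n) <= liminf_n integral(f_n) = 16.77.
        So the integral of the pointwise liminf is at most 16.77.


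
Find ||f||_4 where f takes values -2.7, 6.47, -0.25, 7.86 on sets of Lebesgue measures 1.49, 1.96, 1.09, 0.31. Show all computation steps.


Step 1: Compute |f_i|^4 for each value:
  |-2.7|^4 = 53.1441
  |6.47|^4 = 1752.334949
  |-0.25|^4 = 0.003906
  |7.86|^4 = 3816.718976
Step 2: Multiply by measures and sum:
  53.1441 * 1.49 = 79.184709
  1752.334949 * 1.96 = 3434.5765
  0.003906 * 1.09 = 0.004258
  3816.718976 * 0.31 = 1183.182883
Sum = 79.184709 + 3434.5765 + 0.004258 + 1183.182883 = 4696.948349
Step 3: Take the p-th root:
||f||_4 = (4696.948349)^(1/4) = 8.278544


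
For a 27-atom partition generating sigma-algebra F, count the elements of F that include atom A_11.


Each element of F is a union of some subset S of the 27 atoms.
The element contains A_11 iff A_11 is in S.
So we count subsets S of {A_1,...,A_27} with A_11 in S: choose freely among the other 26 atoms.
Count = 2^(27-1) = 2^26 = 67108864.


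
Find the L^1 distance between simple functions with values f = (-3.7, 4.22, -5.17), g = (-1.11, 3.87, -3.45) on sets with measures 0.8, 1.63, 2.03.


Step 1: Compute differences f_i - g_i:
  -3.7 - -1.11 = -2.59
  4.22 - 3.87 = 0.35
  -5.17 - -3.45 = -1.72
Step 2: Compute |diff|^1 * measure for each set:
  |-2.59|^1 * 0.8 = 2.59 * 0.8 = 2.072
  |0.35|^1 * 1.63 = 0.35 * 1.63 = 0.5705
  |-1.72|^1 * 2.03 = 1.72 * 2.03 = 3.4916
Step 3: Sum = 6.1341
Step 4: ||f-g||_1 = (6.1341)^(1/1) = 6.1341


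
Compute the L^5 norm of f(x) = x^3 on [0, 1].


Step 1: ||f||_5 = (integral_0^1 |x^3|^5 dx)^(1/5)
     = (integral_0^1 x^15 dx)^(1/5)
Step 2: integral_0^1 x^15 dx = [x^16/(16)] from 0 to 1 = 1^16/16
     = 1/16 = 0.0625
Step 3: ||f||_5 = (0.0625)^(1/5) = 0.574349


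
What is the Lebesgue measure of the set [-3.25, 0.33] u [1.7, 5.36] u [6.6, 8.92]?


For pairwise disjoint intervals, m(union) = sum of lengths.
= (0.33 - -3.25) + (5.36 - 1.7) + (8.92 - 6.6)
= 3.58 + 3.66 + 2.32
= 9.56


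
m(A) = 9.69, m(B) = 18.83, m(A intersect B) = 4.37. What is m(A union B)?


By inclusion-exclusion: m(A u B) = m(A) + m(B) - m(A n B)
= 9.69 + 18.83 - 4.37
= 24.15


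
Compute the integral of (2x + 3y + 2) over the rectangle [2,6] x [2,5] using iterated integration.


By Fubini, integrate in x first, then y.
Step 1: Fix y, integrate over x in [2,6]:
  integral(2x + 3y + 2, x=2..6)
  = 2*(6^2 - 2^2)/2 + (3y + 2)*(6 - 2)
  = 32 + (3y + 2)*4
  = 32 + 12y + 8
  = 40 + 12y
Step 2: Integrate over y in [2,5]:
  integral(40 + 12y, y=2..5)
  = 40*3 + 12*(5^2 - 2^2)/2
  = 120 + 126
  = 246


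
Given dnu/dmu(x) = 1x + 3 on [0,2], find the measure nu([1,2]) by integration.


nu(A) = integral_A (dnu/dmu) dmu = integral_1^2 (1x + 3) dx
Step 1: Antiderivative F(x) = (1/2)x^2 + 3x
Step 2: F(2) = (1/2)*2^2 + 3*2 = 2 + 6 = 8
Step 3: F(1) = (1/2)*1^2 + 3*1 = 0.5 + 3 = 3.5
Step 4: nu([1,2]) = F(2) - F(1) = 8 - 3.5 = 4.5


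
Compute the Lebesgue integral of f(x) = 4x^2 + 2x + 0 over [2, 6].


The Lebesgue integral of a Riemann-integrable function agrees with the Riemann integral.
Antiderivative F(x) = (4/3)x^3 + (2/2)x^2 + 0x
F(6) = (4/3)*6^3 + (2/2)*6^2 + 0*6
     = (4/3)*216 + (2/2)*36 + 0*6
     = 288 + 36 + 0
     = 324
F(2) = 14.666667
Integral = F(6) - F(2) = 324 - 14.666667 = 309.333333


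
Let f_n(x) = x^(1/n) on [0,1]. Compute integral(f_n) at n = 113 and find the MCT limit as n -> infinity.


At n = 113: f_113(x) = x^(1/113).
Step 1: integral(x^(1/113), 0, 1) = [x^(1/113+1) / (1/113+1)] from 0 to 1
     = 1 / (1/113 + 1) = 1 / ((113+1)/113) = 113/(113+1)
     = 113/114 = 0.991228
Step 2: As n -> infinity, f_n(x) = x^(1/n) -> 1 for x in (0,1], and f_n is increasing in n.
By MCT, lim_n integral(f_n) = integral(lim_n f_n) = integral(1, 0, 1) = 1.
Step 3: Verify convergence: 113/114 = 0.991228 -> 1


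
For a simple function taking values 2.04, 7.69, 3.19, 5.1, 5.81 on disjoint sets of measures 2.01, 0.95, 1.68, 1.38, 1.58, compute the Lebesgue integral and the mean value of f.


Step 1: Integral = sum(value_i * measure_i)
= 2.04*2.01 + 7.69*0.95 + 3.19*1.68 + 5.1*1.38 + 5.81*1.58
= 4.1004 + 7.3055 + 5.3592 + 7.038 + 9.1798
= 32.9829
Step 2: Total measure of domain = 2.01 + 0.95 + 1.68 + 1.38 + 1.58 = 7.6
Step 3: Average value = 32.9829 / 7.6 = 4.339855


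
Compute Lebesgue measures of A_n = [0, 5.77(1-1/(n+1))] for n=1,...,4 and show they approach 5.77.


By continuity of measure from below: if A_n increases to A, then m(A_n) -> m(A).
Here A = [0, 5.77], so m(A) = 5.77
Step 1: a_1 = 5.77*(1 - 1/2) = 2.885, m(A_1) = 2.885
Step 2: a_2 = 5.77*(1 - 1/3) = 3.8467, m(A_2) = 3.8467
Step 3: a_3 = 5.77*(1 - 1/4) = 4.3275, m(A_3) = 4.3275
Step 4: a_4 = 5.77*(1 - 1/5) = 4.616, m(A_4) = 4.616
Limit: m(A_n) -> m([0,5.77]) = 5.77


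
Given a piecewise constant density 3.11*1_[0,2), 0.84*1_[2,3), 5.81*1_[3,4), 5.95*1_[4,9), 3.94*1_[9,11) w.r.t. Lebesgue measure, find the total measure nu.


Integrate each piece of the Radon-Nikodym derivative:
Step 1: integral_0^2 3.11 dx = 3.11*(2-0) = 3.11*2 = 6.22
Step 2: integral_2^3 0.84 dx = 0.84*(3-2) = 0.84*1 = 0.84
Step 3: integral_3^4 5.81 dx = 5.81*(4-3) = 5.81*1 = 5.81
Step 4: integral_4^9 5.95 dx = 5.95*(9-4) = 5.95*5 = 29.75
Step 5: integral_9^11 3.94 dx = 3.94*(11-9) = 3.94*2 = 7.88
Total: 6.22 + 0.84 + 5.81 + 29.75 + 7.88 = 50.5


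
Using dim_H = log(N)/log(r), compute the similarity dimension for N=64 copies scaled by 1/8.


For a self-similar set with N copies scaled by 1/r:
dim_H = log(N)/log(r) = log(64)/log(8)
= 4.158883/2.079442
= 2


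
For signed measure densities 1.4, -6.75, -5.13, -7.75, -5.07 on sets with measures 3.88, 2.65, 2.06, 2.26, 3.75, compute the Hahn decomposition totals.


Step 1: Compute signed measure on each set:
  Set 1: 1.4 * 3.88 = 5.432
  Set 2: -6.75 * 2.65 = -17.8875
  Set 3: -5.13 * 2.06 = -10.5678
  Set 4: -7.75 * 2.26 = -17.515
  Set 5: -5.07 * 3.75 = -19.0125
Step 2: Total signed measure = (5.432) + (-17.8875) + (-10.5678) + (-17.515) + (-19.0125)
     = -59.5508
Step 3: Positive part mu+(X) = sum of positive contributions = 5.432
Step 4: Negative part mu-(X) = |sum of negative contributions| = 64.9828


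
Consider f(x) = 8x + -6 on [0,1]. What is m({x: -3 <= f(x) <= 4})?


f^(-1)([-3, 4]) = {x : -3 <= 8x + -6 <= 4}
Solving: (-3 - -6)/8 <= x <= (4 - -6)/8
= [0.375, 1.25]
Intersecting with [0,1]: [0.375, 1]
Measure = 1 - 0.375 = 0.625


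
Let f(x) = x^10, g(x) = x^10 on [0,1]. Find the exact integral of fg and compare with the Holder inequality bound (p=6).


Step 1: Exact integral of f*g = integral(x^20, 0, 1) = 1/21
     = 0.047619
Step 2: Holder bound with p=6, q=1.2:
  ||f||_p = (integral x^60 dx)^(1/6) = (1/61)^(1/6) = 0.504017
  ||g||_q = (integral x^12 dx)^(1/1.2) = (1/13)^(1/1.2) = 0.117954
Step 3: Holder bound = ||f||_p * ||g||_q = 0.504017 * 0.117954 = 0.059451
Verification: 0.047619 <= 0.059451 (Holder holds)


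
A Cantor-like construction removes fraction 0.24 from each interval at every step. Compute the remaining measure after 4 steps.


Step 1: At each step, fraction remaining = 1 - 0.24 = 0.76
Step 2: After 4 steps, measure = (0.76)^4
Step 3: Computing the power step by step:
  After step 1: 0.76
  After step 2: 0.5776
  After step 3: 0.438976
  After step 4: 0.333622
Result = 0.333622


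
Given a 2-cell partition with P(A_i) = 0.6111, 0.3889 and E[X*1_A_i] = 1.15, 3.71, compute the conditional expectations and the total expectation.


For each cell A_i: E[X|A_i] = E[X*1_A_i] / P(A_i)
Step 1: E[X|A_1] = 1.15 / 0.6111 = 1.881852
Step 2: E[X|A_2] = 3.71 / 0.3889 = 9.539727
Verification: E[X] = sum E[X*1_A_i] = 1.15 + 3.71 = 4.86


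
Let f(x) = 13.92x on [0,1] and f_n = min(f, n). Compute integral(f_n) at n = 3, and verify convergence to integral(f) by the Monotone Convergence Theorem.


f(x) = 13.92x on [0,1]; f_n(x) = min(13.92x, n). At n = 3:
Step 1: f(x) reaches 3 at x = 3/13.92 = 0.215517
Step 2: integral(f_3) = integral(13.92x, 0, 0.215517) + integral(3, 0.215517, 1)
       = 13.92*0.215517^2/2 + 3*(1 - 0.215517)
       = 0.323276 + 2.353448
       = 2.676724
Step 3: As n -> infinity, f_n increases to f, so by MCT integral(f_n) -> integral(f) = 13.92/2 = 6.96.
Convergence: integral(f_3) = 2.676724 -> 6.96 as n -> infinity


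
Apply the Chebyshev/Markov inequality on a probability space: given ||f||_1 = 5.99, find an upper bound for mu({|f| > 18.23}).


Chebyshev/Markov inequality: mu(|f| > eps) <= (||f||_p / eps)^p
Step 1: ||f||_1 / eps = 5.99 / 18.23 = 0.328579
Step 2: Raise to power p = 1:
  (0.328579)^1 = 0.328579
Step 3: Therefore mu(|f| > 18.23) <= 0.328579


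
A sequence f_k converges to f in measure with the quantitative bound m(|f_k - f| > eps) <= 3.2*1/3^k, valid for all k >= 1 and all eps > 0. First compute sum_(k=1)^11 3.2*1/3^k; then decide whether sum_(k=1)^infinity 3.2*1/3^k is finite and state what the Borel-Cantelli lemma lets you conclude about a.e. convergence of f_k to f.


Step 1: List the terms 3.2*1/3^k for k = 1 to 11:
  k=1: 1.066667
  k=2: 0.355556
  k=3: 0.118519
  k=4: 0.039506
  k=5: 0.013169
  k=6: 0.00439
  k=7: 0.001463
  k=8: 4.877305e-04
  k=9: 1.625768e-04
  k=10: 5.419228e-05
  k=11: 1.806409e-05
Step 2: Partial sum = 1.066667 + 0.355556 + 0.118519 + 0.039506 + 0.013169 + 0.00439 + 0.001463 + 4.877305e-04 + 1.625768e-04 + 5.419228e-05 + 1.806409e-05
     = 1.599991
Step 3: The full series sum_(k>=1) 3.2*1/3^k converges (geometric series with ratio 1/3 < 1; a constant multiple of a convergent series converges).
Step 4: Fix eps > 0. Since sum_k m(|f_k - f| > eps) < infinity, the Borel-Cantelli lemma gives
        m(limsup_k {|f_k - f| > eps}) = 0, i.e. for a.e. x, |f_k(x) - f(x)| <= eps for all large k.
        Applying this with eps = 1/j for j = 1, 2, ... and intersecting the countably many full-measure sets,
        for a.e. x we get limsup_k |f_k(x) - f(x)| <= 1/j for every j, hence f_k -> f almost everywhere.
Conclusion: series converges; Borel-Cantelli yields f_k -> f a.e.
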